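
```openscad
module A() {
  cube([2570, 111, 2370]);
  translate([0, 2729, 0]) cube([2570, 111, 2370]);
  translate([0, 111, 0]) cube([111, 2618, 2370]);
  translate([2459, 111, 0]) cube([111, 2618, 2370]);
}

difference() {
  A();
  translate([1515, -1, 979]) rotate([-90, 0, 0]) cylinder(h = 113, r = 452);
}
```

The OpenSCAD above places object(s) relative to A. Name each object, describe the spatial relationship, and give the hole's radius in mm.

A is a house frame. The house frame has a circular hole through its front wall. The hole's radius is 452 mm.

The subtracted cylinder has r = 452 mm.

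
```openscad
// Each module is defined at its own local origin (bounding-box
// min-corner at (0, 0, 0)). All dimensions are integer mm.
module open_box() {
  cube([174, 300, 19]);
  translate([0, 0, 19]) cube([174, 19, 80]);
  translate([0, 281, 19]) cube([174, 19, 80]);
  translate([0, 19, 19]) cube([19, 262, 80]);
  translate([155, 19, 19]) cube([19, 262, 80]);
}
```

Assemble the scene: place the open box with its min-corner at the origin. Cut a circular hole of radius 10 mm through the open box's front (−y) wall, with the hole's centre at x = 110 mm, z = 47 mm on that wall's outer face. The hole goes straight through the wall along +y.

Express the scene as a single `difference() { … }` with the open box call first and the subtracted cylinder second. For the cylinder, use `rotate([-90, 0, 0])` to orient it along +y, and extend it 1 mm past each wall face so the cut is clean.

difference() {
  open_box();
  translate([110, -1, 47]) rotate([-90, 0, 0]) cylinder(h = 21, r = 10);
}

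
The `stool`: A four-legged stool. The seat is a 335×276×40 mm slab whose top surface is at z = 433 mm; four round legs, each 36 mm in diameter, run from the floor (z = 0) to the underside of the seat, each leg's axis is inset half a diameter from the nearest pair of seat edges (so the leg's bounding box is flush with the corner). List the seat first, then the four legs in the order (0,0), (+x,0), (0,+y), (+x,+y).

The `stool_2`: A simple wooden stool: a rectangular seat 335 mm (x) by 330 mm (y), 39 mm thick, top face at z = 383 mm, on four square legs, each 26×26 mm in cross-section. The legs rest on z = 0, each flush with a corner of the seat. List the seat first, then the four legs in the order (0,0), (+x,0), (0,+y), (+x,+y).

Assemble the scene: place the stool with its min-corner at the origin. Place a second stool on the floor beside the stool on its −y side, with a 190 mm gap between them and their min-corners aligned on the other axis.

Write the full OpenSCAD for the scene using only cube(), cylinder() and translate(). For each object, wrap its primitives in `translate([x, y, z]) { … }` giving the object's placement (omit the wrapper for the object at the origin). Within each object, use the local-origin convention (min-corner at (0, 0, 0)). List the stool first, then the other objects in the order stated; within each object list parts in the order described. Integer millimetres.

translate([0, 0, 393]) cube([335, 276, 40]);
translate([18, 18, 0]) cylinder(h = 393, r = 18);
translate([317, 18, 0]) cylinder(h = 393, r = 18);
translate([18, 258, 0]) cylinder(h = 393, r = 18);
translate([317, 258, 0]) cylinder(h = 393, r = 18);
translate([0, -520, 0]) {
  translate([0, 0, 344]) cube([335, 330, 39]);
  cube([26, 26, 344]);
  translate([309, 0, 0]) cube([26, 26, 344]);
  translate([0, 304, 0]) cube([26, 26, 344]);
  translate([309, 304, 0]) cube([26, 26, 344]);
}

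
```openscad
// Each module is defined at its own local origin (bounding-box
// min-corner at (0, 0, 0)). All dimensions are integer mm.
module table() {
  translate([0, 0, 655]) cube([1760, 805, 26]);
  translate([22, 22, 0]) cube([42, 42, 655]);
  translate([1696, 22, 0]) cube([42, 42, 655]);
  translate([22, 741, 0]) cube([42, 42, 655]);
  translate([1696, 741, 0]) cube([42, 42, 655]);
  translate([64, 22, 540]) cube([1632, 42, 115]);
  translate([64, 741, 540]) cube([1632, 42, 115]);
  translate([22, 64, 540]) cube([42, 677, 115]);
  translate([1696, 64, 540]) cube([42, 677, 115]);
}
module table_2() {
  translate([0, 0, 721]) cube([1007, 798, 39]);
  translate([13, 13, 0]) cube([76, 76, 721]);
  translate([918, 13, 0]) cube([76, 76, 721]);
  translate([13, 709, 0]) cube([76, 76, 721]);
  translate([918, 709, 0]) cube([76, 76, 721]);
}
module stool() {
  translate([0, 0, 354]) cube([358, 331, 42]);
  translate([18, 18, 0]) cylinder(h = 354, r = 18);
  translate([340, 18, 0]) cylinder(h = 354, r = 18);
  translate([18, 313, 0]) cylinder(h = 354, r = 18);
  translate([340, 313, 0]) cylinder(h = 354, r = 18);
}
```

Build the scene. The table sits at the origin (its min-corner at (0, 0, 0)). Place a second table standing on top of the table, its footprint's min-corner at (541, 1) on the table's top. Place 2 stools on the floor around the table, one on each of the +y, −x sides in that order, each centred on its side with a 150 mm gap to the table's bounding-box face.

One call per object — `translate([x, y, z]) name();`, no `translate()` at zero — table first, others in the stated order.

table();
translate([541, 1, 681]) table_2();
translate([701, 955, 0]) stool();
translate([-508, 237, 0]) stool();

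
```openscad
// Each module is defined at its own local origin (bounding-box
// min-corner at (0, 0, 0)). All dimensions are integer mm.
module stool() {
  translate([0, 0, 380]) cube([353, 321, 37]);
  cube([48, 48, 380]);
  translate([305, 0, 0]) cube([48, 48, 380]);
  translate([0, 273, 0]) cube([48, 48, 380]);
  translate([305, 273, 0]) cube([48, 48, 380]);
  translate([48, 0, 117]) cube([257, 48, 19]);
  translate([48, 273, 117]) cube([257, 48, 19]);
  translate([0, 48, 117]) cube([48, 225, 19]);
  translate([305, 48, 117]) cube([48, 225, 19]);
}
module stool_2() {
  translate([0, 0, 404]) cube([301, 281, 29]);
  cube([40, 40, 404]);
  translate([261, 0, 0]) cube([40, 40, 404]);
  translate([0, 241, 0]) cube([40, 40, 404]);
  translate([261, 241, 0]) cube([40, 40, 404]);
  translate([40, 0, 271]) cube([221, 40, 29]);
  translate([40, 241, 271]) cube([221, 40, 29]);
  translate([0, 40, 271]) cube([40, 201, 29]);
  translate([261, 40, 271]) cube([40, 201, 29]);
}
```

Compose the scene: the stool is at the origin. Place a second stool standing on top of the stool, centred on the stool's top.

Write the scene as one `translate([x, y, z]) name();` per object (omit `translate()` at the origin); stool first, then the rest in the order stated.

stool();
translate([26, 20, 417]) stool_2();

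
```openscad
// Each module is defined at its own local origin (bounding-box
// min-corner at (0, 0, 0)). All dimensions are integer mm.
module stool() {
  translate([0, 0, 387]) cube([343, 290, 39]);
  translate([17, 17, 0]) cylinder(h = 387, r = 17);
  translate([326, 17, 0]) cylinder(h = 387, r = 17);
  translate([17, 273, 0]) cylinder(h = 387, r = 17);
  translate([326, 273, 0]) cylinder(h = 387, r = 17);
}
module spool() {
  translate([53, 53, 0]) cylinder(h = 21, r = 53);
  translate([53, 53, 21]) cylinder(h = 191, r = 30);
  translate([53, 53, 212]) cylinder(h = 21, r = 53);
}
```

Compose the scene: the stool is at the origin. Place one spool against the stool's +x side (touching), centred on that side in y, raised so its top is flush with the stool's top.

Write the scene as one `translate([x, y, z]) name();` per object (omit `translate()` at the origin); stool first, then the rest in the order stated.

stool();
translate([343, 92, 193]) spool();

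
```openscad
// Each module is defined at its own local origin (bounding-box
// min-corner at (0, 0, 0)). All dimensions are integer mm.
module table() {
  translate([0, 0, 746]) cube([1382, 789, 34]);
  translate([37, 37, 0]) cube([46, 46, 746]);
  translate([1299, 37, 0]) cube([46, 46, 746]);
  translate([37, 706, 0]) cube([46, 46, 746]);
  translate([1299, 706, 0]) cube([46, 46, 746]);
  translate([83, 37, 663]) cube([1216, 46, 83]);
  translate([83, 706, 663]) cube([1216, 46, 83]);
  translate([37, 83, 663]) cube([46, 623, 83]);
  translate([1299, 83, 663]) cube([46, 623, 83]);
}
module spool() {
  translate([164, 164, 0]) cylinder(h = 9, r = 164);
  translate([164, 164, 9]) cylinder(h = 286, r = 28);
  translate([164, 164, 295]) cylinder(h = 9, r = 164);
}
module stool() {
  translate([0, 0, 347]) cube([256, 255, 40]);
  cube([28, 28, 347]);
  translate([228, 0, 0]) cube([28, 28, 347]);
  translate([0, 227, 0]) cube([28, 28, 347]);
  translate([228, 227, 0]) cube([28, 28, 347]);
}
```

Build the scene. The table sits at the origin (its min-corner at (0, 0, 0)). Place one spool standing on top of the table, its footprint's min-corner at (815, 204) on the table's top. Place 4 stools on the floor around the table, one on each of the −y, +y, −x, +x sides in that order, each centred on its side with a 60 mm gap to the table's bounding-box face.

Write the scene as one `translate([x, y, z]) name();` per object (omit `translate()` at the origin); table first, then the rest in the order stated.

table();
translate([815, 204, 780]) spool();
translate([563, -315, 0]) stool();
translate([563, 849, 0]) stool();
translate([-316, 267, 0]) stool();
translate([1442, 267, 0]) stool();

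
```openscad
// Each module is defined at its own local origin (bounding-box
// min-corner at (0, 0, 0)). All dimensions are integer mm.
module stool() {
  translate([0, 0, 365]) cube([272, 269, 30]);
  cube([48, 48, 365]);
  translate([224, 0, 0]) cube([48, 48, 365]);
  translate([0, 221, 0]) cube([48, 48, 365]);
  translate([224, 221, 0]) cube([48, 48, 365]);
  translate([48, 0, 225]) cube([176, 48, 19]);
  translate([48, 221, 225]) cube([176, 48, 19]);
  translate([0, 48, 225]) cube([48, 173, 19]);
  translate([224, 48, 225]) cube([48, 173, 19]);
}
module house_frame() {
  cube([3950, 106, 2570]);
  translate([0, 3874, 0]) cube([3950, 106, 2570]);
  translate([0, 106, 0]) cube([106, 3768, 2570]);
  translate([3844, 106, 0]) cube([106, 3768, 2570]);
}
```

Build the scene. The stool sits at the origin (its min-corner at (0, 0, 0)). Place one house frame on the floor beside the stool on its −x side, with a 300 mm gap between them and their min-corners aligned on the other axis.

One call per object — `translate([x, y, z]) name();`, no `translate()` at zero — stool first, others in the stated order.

stool();
translate([-4250, 0, 0]) house_frame();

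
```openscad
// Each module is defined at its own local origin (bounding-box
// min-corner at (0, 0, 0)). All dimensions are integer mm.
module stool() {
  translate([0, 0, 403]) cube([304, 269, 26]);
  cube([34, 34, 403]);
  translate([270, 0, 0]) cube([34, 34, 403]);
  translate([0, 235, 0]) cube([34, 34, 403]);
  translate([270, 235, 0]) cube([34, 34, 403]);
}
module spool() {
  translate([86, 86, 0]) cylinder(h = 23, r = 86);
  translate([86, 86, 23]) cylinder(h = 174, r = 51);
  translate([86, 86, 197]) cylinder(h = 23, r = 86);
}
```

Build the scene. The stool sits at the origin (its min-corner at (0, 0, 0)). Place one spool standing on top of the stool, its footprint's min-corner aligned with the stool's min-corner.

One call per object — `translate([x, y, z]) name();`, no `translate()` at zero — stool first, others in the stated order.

stool();
translate([0, 0, 429]) spool();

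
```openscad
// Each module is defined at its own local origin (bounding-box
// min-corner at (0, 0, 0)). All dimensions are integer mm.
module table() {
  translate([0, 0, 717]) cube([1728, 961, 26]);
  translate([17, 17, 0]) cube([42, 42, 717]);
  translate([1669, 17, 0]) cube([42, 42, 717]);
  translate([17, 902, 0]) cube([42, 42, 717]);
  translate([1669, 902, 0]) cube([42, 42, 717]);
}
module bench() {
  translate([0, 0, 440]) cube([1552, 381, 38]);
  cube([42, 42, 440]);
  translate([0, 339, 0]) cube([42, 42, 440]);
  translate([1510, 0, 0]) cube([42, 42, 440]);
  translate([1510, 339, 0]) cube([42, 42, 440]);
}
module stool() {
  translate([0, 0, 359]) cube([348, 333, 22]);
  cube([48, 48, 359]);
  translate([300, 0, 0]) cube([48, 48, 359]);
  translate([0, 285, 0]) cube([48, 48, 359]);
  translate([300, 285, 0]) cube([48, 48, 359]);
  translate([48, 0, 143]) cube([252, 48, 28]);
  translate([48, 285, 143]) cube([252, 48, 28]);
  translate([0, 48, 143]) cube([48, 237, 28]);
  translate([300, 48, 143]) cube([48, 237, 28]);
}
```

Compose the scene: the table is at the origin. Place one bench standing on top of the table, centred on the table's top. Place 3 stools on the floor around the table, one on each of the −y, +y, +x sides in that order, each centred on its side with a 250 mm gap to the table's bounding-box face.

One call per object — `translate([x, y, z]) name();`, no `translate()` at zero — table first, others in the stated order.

table();
translate([88, 290, 743]) bench();
translate([690, -583, 0]) stool();
translate([690, 1211, 0]) stool();
translate([1978, 314, 0]) stool();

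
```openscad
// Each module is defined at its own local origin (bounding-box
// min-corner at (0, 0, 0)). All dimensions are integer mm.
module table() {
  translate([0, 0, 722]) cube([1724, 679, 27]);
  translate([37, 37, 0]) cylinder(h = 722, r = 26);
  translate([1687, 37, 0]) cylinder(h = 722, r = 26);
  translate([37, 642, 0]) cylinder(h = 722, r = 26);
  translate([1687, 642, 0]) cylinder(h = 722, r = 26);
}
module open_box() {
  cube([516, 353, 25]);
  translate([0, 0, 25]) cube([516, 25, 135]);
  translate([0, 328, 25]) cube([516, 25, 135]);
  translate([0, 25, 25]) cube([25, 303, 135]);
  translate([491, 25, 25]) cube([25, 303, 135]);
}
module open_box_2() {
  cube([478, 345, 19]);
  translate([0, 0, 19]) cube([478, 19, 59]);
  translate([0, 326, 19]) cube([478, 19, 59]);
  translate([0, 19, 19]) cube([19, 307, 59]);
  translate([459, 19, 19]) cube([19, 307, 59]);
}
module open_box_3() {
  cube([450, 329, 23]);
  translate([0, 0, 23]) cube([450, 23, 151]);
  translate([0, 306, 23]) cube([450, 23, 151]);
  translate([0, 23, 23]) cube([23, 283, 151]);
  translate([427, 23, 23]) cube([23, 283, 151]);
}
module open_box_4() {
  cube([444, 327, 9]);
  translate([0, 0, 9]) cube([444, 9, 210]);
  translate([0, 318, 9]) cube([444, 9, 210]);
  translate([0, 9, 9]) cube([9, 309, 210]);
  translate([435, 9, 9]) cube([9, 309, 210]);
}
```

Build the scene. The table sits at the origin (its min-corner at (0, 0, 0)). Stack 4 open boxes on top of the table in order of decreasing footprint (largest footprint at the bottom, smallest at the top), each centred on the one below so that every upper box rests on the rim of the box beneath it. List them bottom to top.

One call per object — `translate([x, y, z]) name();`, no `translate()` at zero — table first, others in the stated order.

table();
translate([604, 163, 749]) open_box();
translate([623, 167, 909]) open_box_2();
translate([637, 175, 987]) open_box_3();
translate([640, 176, 1161]) open_box_4();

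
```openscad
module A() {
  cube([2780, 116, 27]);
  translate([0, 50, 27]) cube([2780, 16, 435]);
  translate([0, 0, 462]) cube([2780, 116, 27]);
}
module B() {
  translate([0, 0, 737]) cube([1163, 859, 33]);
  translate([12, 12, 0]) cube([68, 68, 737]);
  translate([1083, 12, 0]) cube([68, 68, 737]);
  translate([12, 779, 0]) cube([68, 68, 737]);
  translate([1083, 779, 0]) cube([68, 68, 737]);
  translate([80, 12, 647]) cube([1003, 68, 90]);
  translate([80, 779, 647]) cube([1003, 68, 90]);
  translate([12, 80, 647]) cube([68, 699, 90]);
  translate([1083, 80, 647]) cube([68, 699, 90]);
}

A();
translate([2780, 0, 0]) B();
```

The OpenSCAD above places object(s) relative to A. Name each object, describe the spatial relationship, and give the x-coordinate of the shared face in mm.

The I-beam's +x face and the table's −x face are both at x = 2780 mm.

A is an I-beam. B is a table. The table is against the I-beam's +x side, with their −y faces flush. The x-coordinate of the shared face is 2780 mm.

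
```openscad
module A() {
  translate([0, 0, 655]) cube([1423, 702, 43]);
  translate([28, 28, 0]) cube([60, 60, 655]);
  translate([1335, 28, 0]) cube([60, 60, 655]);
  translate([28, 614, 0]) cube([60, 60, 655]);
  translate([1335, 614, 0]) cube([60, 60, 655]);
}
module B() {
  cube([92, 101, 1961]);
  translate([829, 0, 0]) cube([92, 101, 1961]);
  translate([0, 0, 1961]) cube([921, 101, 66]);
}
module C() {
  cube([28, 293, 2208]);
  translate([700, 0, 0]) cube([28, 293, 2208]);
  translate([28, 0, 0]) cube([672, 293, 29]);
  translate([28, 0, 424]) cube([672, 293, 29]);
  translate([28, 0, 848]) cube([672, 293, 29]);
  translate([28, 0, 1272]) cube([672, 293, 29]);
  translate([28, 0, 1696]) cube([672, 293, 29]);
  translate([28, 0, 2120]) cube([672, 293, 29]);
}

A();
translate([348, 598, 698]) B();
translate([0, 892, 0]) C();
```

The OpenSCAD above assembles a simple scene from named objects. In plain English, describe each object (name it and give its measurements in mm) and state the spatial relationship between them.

A is a table: top 1423 mm (x) × 702 mm (y), 43 mm thick, upper face at z = 698 mm, on four 60×60 mm square legs, each inset 28 mm from the nearest pair of top edges, running from z = 0 to the bottom of the top.

B is a door frame. The clear opening is 737 mm wide and 1961 mm high. Two 92 mm wide jambs, 101 mm deep, stand either side of the opening from the floor to the top of the opening. A 66 mm thick head sits across the top of both jambs, spanning the full outside width of the frame.

C is a bookshelf 728 mm wide overall, 293 mm deep and 2208 mm tall. The two sides are 28 mm thick vertical panels. 6 horizontal shelves of 29 mm thickness span between the inner faces of the sides; the lowest shelf sits on the floor and shelves are stacked with a clear vertical gap of 395 mm between each pair.

The door frame is on top of the table. The bookshelf is on the floor beside the table on its +y side.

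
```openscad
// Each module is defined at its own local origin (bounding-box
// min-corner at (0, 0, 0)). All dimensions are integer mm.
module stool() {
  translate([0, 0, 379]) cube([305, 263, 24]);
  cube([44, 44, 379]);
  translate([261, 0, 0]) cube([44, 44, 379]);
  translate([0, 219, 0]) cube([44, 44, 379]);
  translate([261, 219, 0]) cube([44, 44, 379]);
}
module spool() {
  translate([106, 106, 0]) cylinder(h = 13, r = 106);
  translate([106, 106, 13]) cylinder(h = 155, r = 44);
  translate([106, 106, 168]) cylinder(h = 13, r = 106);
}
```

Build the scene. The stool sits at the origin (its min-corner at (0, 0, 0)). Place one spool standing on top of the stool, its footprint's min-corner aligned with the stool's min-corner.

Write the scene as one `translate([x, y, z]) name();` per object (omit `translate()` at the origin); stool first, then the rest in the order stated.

stool();
translate([0, 0, 403]) spool();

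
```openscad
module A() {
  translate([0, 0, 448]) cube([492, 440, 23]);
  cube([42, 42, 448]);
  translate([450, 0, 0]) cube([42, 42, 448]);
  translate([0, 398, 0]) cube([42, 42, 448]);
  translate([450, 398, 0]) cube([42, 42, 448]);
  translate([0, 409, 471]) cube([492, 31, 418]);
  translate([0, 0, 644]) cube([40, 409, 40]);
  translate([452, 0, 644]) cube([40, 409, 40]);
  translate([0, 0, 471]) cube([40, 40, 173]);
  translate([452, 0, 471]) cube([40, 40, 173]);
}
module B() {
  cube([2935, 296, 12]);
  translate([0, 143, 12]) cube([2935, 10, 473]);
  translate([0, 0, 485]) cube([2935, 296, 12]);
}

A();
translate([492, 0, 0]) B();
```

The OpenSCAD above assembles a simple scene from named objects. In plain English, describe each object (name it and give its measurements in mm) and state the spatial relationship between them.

A is a chair. The seat is a 492×440×23 mm slab with its top at z = 471 mm, on four 42×42 mm corner legs (flush with the seat edges, standing on z = 0). A flat backrest 31 mm thick, 418 mm tall, spans the full seat width and rises from the seat top along its +y edge, rear face flush with the rear of the seat. Two armrests of 40×40 mm section run along each side from the seat's front edge to the front of the backrest, top faces 213 mm above the seat top and outer faces flush with the seat's x-edges; a 40×40 mm post under the front of each armrest stands on the seat at the front corner.

B is an I-beam lying along x, 2935 mm long. Overall section height 497 mm. Two flanges 296 mm wide (y) and 12 mm thick, one on the floor and one at the top; a web 10 mm thick runs between them, centred on the flange width.

The I-beam is against the chair's +x side, with their −y faces flush.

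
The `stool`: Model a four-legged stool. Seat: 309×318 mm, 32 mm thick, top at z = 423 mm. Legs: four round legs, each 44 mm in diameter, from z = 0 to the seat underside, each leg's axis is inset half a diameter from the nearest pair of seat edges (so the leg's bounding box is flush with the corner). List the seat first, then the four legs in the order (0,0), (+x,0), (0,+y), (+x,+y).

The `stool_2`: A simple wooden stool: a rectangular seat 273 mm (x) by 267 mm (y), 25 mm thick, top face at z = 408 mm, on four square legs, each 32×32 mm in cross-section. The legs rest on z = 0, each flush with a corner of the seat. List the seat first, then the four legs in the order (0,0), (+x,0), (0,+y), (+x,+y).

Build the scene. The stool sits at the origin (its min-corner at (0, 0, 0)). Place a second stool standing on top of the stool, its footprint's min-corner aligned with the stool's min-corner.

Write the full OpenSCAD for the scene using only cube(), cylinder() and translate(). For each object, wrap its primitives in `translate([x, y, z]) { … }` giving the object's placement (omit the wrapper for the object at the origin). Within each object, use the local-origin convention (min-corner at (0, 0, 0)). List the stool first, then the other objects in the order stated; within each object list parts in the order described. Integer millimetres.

translate([0, 0, 391]) cube([309, 318, 32]);
translate([22, 22, 0]) cylinder(h = 391, r = 22);
translate([287, 22, 0]) cylinder(h = 391, r = 22);
translate([22, 296, 0]) cylinder(h = 391, r = 22);
translate([287, 296, 0]) cylinder(h = 391, r = 22);
translate([0, 0, 423]) {
  translate([0, 0, 383]) cube([273, 267, 25]);
  cube([32, 32, 383]);
  translate([241, 0, 0]) cube([32, 32, 383]);
  translate([0, 235, 0]) cube([32, 32, 383]);
  translate([241, 235, 0]) cube([32, 32, 383]);
}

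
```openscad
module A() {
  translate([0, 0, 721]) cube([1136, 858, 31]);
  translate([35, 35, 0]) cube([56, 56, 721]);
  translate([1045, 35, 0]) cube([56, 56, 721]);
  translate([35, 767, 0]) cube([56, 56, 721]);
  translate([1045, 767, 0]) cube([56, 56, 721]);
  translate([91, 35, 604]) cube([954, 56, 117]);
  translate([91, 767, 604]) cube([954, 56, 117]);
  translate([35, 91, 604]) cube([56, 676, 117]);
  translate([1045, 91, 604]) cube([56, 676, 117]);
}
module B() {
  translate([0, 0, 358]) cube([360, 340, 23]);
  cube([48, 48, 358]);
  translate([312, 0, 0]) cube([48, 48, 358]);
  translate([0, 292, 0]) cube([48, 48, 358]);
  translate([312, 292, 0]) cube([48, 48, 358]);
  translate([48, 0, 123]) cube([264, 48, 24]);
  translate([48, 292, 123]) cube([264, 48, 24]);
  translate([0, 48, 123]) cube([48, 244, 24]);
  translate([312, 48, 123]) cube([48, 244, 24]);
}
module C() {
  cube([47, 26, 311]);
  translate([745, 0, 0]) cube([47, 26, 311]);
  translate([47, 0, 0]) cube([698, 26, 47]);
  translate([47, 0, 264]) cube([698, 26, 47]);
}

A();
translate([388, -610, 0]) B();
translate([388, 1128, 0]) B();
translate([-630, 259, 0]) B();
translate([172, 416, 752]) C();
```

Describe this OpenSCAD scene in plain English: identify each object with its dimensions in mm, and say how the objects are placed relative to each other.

A is a table with a 1136×858 mm rectangular top, 31 mm thick, top surface at z = 752 mm, supported by four 56×56 mm square legs, each inset 35 mm from the nearest pair of top edges, running from the floor. Four apron rails, 56 mm thick and 117 mm tall, run between adjacent legs with their top edges flush with the underside of the top and their outer faces flush with the legs' outer faces.

B is a simple wooden stool: a rectangular seat 360 mm (x) by 340 mm (y), 23 mm thick, top face at z = 381 mm, on four square legs, each 48×48 mm in cross-section. The legs rest on z = 0, each flush with a corner of the seat. Four stretchers, 48 mm wide and 24 mm tall, connect adjacent legs with their undersides at z = 123 mm, each running between the inner faces of the legs it joins and aligned with the legs' outer faces on the other axis.

C is a rectangular picture frame lying in the x–z plane (depth along y). The opening is 698 mm wide (x) by 217 mm tall (z), surrounded by a border 47 mm wide on all four sides. The frame is 26 mm deep and is made of two full-height vertical stiles with two horizontal rails fitted between them.

Three stools sit around the table at the −y, +y, −x sides. The picture frame is on top of the table, centred.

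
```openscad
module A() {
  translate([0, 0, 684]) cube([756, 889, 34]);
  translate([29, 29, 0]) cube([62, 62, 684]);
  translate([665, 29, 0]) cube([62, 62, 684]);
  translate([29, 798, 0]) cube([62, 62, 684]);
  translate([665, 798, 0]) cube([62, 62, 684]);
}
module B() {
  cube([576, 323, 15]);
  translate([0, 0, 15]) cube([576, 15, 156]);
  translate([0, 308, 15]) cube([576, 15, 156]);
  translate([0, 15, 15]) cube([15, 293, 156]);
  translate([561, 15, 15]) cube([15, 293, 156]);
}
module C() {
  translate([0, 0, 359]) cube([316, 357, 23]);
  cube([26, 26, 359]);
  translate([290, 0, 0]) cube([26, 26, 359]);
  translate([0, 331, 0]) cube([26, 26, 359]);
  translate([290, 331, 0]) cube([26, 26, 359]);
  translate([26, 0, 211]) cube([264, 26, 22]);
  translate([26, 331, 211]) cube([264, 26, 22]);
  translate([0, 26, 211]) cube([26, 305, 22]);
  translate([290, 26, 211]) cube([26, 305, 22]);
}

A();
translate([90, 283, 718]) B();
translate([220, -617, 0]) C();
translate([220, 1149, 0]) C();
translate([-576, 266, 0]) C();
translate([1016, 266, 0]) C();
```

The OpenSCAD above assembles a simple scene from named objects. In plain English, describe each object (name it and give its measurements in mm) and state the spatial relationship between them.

A is a table: top 756 mm (x) × 889 mm (y), 34 mm thick, upper face at z = 718 mm, on four 62×62 mm square legs, each inset 29 mm from the nearest pair of top edges, running from z = 0 to the bottom of the top.

B is an open-topped rectangular box: outside dimensions 576×323×171 mm, with a uniform wall and base thickness of 15 mm. The base is a full 576×323 slab on the floor; four walls sit on top of the base. The front and back walls (the −y and +y sides) span the full width; the two side walls fit between them.

C is a four-legged stool. The seat is a 316×357×23 mm slab whose top surface is at z = 382 mm; four square legs, each 26×26 mm in cross-section, run from the floor (z = 0) to the underside of the seat, each flush with a corner of the seat. Four stretchers, 26 mm wide and 22 mm tall, connect adjacent legs with their undersides at z = 211 mm, each running between the inner faces of the legs it joins and aligned with the legs' outer faces on the other axis.

The open box is on top of the table, centred. Four stools sit around the table at the −y, +y, −x, +x sides.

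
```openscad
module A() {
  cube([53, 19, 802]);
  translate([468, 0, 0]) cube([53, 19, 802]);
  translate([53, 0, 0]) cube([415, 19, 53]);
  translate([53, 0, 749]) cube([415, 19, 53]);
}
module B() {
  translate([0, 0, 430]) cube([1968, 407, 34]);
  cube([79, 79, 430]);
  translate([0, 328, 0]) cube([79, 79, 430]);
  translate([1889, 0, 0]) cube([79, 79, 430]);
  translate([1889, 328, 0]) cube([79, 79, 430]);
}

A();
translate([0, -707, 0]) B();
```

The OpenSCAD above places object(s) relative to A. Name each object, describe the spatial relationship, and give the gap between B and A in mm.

The bench's nearest face is 300 mm from the picture frame's −y face.

A is a picture frame. B is a bench. The bench is on the floor beside the picture frame on its −y side. The gap between the bench and the picture frame is 300 mm.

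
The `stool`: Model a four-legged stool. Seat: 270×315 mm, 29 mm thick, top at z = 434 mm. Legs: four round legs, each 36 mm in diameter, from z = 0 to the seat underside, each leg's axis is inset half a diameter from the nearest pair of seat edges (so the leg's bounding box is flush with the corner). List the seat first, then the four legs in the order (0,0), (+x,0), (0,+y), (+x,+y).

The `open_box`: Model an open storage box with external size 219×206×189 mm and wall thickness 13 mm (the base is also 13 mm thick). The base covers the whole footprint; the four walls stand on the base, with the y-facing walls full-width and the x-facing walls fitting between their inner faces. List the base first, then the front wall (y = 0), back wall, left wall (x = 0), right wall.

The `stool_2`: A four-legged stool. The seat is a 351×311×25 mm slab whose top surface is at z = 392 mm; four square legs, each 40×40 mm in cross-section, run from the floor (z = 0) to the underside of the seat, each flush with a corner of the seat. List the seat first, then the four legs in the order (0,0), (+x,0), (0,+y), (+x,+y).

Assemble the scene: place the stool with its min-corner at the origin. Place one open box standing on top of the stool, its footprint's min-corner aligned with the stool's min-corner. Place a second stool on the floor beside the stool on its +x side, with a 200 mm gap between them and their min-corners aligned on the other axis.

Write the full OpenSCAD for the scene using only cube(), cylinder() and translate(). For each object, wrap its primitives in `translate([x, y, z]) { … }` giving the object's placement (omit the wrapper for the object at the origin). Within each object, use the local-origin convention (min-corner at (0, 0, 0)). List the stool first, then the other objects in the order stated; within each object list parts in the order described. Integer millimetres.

translate([0, 0, 405]) cube([270, 315, 29]);
translate([18, 18, 0]) cylinder(h = 405, r = 18);
translate([252, 18, 0]) cylinder(h = 405, r = 18);
translate([18, 297, 0]) cylinder(h = 405, r = 18);
translate([252, 297, 0]) cylinder(h = 405, r = 18);
translate([0, 0, 434]) {
  cube([219, 206, 13]);
  translate([0, 0, 13]) cube([219, 13, 176]);
  translate([0, 193, 13]) cube([219, 13, 176]);
  translate([0, 13, 13]) cube([13, 180, 176]);
  translate([206, 13, 13]) cube([13, 180, 176]);
}
translate([470, 0, 0]) {
  translate([0, 0, 367]) cube([351, 311, 25]);
  cube([40, 40, 367]);
  translate([311, 0, 0]) cube([40, 40, 367]);
  translate([0, 271, 0]) cube([40, 40, 367]);
  translate([311, 271, 0]) cube([40, 40, 367]);
}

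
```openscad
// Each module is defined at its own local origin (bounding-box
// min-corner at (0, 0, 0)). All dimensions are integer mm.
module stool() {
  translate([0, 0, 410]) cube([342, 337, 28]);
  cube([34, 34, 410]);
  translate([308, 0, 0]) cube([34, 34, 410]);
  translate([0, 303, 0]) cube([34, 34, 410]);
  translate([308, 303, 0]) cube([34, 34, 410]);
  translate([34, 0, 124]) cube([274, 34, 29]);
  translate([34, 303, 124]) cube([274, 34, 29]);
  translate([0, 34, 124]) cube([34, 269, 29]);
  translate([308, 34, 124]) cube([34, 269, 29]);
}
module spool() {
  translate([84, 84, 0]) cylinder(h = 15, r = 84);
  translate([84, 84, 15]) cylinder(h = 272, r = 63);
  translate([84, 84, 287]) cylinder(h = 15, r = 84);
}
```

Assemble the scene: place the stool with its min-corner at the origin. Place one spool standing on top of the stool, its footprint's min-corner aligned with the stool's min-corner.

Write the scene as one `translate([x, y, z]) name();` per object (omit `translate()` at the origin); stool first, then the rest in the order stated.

stool();
translate([0, 0, 438]) spool();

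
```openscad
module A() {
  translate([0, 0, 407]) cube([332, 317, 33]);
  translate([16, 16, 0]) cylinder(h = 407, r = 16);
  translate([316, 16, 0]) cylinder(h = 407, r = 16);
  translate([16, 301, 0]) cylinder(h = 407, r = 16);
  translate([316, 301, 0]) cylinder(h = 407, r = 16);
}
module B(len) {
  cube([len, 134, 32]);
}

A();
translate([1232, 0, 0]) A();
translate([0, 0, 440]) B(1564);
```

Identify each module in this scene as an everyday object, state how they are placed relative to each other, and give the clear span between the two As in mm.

Second stool starts at x = 1232; first ends at x = 332; clear span = 1232 − 332 = 900 mm.

A is a stool. B is a beam. A beam spans the tops of two stools. The clear span between the two stools is 900 mm.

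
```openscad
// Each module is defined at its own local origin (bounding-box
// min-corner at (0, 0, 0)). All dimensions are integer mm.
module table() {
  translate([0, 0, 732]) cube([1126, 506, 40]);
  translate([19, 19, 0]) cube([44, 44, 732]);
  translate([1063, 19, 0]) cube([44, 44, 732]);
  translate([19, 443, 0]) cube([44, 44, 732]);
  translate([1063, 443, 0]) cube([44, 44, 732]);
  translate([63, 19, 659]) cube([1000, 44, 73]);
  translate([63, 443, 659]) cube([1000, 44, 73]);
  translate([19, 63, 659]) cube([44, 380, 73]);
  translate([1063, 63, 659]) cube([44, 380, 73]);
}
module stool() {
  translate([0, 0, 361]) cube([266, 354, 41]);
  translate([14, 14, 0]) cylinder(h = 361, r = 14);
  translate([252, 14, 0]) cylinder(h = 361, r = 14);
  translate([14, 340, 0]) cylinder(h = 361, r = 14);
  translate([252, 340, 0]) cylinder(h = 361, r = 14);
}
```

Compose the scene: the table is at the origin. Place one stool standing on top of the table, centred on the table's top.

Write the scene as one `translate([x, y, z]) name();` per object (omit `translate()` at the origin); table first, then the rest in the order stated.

table();
translate([430, 76, 772]) stool();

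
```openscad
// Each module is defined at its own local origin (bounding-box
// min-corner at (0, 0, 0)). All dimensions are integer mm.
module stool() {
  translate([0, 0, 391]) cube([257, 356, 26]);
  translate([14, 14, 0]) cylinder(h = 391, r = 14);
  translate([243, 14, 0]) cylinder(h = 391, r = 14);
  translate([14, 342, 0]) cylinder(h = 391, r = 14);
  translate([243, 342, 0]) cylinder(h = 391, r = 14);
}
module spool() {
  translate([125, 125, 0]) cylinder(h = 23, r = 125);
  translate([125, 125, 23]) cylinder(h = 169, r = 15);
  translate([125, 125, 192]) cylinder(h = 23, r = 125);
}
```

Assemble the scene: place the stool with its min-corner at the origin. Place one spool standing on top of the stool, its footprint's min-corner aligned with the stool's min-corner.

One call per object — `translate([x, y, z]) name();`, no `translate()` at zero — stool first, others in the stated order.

stool();
translate([0, 0, 417]) spool();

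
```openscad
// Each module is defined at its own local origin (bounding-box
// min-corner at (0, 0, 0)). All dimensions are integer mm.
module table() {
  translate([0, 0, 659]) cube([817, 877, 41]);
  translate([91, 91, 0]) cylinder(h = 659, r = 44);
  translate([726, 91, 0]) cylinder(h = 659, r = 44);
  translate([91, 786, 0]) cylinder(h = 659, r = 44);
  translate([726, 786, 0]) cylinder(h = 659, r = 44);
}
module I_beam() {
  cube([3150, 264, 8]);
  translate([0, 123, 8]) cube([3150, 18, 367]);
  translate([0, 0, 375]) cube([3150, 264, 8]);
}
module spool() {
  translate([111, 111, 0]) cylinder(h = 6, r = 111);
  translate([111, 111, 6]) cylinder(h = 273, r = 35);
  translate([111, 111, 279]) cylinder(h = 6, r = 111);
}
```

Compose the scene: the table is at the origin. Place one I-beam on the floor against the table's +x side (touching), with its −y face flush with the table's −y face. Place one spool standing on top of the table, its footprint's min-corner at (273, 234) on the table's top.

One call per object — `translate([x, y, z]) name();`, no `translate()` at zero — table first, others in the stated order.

table();
translate([817, 0, 0]) I_beam();
translate([273, 234, 700]) spool();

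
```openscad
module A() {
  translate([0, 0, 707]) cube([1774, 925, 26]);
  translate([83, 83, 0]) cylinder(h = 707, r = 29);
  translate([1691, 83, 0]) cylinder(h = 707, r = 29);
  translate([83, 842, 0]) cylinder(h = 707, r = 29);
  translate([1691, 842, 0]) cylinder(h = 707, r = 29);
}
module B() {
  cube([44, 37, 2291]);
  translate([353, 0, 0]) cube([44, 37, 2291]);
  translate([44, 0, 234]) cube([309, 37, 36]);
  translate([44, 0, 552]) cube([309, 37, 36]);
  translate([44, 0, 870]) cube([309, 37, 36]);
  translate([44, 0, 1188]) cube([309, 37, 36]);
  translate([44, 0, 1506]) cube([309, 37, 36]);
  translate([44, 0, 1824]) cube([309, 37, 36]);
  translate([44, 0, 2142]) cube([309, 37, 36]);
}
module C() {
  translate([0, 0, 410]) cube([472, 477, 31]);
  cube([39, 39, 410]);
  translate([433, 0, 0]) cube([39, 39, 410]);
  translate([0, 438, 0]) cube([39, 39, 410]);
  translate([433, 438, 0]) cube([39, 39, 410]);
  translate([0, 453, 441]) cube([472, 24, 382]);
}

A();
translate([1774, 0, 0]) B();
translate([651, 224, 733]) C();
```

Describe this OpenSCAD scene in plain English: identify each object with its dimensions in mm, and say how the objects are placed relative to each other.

A is a table with a 1774×925 mm rectangular top, 26 mm thick, top surface at z = 733 mm, supported by four round legs of 58 mm diameter, each leg's bounding box inset 54 mm from the nearest pair of top edges, running from the floor.

B is a straight ladder. Two 44×37 mm vertical rails, 2291 mm tall, stand 397 mm apart (outside-to-outside) with their front faces coplanar on the −y side. 7 rungs, each 37 mm deep and 36 mm tall, span between the inner faces of the rails, front faces flush with the rails. The lowest rung's underside is at z = 234 mm and rungs are spaced 318 mm apart (underside to underside).

C is a chair. The seat is a 472×477×31 mm slab with its top at z = 441 mm, on four 39×39 mm corner legs (flush with the seat edges, standing on z = 0). A flat backrest 24 mm thick, 382 mm tall, spans the full seat width and rises from the seat top along its +y edge, rear face flush with the rear of the seat.

The ladder is against the table's +x side, with their −y faces flush. The chair is on top of the table, centred.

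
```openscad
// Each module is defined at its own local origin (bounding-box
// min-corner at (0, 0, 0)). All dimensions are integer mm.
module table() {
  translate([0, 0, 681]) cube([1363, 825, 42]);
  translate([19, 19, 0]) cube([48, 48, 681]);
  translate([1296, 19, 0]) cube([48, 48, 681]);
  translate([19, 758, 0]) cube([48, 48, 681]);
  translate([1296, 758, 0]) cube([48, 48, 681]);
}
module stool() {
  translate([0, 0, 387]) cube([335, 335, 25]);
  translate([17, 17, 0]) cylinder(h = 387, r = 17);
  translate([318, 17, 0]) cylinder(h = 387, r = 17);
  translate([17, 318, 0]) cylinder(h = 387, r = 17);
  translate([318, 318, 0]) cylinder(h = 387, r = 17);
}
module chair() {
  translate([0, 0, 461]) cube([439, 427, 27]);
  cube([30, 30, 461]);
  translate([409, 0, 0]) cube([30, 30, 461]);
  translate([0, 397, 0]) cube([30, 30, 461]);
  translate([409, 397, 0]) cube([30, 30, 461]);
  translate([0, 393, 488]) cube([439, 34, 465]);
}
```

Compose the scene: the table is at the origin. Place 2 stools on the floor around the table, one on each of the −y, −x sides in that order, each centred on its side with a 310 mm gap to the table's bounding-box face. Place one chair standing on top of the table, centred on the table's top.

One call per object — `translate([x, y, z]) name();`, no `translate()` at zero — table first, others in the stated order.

table();
translate([514, -645, 0]) stool();
translate([-645, 245, 0]) stool();
translate([462, 199, 723]) chair();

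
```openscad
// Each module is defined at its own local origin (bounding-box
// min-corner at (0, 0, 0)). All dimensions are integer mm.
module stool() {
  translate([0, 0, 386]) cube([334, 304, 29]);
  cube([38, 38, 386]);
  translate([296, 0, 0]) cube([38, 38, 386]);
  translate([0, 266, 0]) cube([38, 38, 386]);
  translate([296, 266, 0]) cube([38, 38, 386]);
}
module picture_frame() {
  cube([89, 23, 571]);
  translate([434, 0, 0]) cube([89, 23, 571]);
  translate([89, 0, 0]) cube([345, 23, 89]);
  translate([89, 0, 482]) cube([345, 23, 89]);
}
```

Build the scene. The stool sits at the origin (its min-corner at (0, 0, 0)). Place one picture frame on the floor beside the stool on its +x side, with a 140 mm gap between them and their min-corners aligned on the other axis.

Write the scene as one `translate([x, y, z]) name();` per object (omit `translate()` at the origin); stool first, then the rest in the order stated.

stool();
translate([474, 0, 0]) picture_frame();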